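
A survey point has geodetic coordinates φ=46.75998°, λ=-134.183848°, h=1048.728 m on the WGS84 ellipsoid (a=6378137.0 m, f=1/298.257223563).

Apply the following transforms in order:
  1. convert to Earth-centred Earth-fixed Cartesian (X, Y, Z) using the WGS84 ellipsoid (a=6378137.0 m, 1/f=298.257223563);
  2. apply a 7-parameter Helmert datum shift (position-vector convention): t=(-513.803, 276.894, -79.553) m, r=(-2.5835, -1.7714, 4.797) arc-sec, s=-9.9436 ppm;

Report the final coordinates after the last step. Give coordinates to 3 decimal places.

X=-3051672.129 m, Y=-3139115.570 m, Z=4624178.006 m

start: φ=46.759980°, λ=-134.183848°, h=1048.728 m
→ ECEF (a=6378137.000, f=1/298.257223563): X=-3051221.9645, Y=-3139410.6406, Z=4624290.4235
→ Helmert 7p (PV): X=-3051672.1294, Y=-3139115.5702, Z=4624178.0060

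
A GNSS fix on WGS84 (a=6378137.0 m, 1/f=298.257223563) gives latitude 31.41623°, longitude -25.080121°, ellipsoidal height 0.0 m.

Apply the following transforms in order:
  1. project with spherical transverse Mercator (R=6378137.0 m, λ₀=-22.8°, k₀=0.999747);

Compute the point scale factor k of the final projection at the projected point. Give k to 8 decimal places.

start: φ=31.416230°, λ=-25.080121°, h=0.000 m
→ into tm (λ₀=-22.8°): φ=31.41623000°, λ−λ₀=-2.28012100°
scale k = 1.00032375

1.00032375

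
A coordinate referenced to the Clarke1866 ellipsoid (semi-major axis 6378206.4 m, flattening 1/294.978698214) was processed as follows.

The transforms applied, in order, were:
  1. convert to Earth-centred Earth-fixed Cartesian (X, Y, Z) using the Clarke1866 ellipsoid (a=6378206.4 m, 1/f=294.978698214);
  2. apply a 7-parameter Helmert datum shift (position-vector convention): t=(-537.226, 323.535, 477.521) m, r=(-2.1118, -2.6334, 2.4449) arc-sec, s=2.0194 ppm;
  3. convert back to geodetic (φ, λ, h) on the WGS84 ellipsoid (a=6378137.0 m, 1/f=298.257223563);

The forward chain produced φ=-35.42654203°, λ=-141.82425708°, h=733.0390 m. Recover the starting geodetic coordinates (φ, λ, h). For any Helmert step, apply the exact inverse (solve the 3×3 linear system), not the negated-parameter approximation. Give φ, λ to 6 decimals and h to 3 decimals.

φ=-35.433021°, λ=-141.819125°, h=826.138 m

start: φ=-35.426542°, λ=-141.824257°, h=733.039 m
→ ECEF (a=6378137.000, f=1/298.257223563): X=-4090754.6774, Y=-3216303.0870, Z=-3676954.7402
→ Helmert⁻¹: X=-4090294.2676, Y=-3216533.9929, Z=-3677405.5457
→ geod (Bowring, a=6378206.400): φ=-35.43302100°, λ=-141.81912500°, h=826.1380 m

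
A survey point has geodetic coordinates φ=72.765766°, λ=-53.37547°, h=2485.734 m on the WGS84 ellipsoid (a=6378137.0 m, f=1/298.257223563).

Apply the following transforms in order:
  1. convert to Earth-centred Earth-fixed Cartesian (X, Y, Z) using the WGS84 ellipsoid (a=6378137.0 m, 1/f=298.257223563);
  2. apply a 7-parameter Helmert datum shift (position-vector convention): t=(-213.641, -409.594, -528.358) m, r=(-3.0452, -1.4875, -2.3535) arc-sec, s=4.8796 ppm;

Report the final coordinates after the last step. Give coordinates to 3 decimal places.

start: φ=72.765766°, λ=-53.375470°, h=2485.734 m
→ ECEF (a=6378137.000, f=1/298.257223563): X=1131236.8737, Y=-1521850.1160, Z=6071922.7362
→ Helmert 7p (PV): X=1130967.5996, Y=-1522190.4000, Z=6071454.6328

X=1130967.600 m, Y=-1522190.400 m, Z=6071454.633 m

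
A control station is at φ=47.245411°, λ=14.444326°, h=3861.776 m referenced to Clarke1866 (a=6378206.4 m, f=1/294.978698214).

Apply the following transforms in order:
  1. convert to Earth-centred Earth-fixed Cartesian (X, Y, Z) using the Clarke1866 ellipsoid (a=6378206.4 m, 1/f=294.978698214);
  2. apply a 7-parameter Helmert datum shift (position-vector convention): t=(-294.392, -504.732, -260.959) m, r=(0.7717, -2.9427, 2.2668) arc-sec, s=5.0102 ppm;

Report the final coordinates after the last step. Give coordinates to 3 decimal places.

start: φ=47.245411°, λ=14.444326°, h=3861.776 m
→ ECEF (a=6378206.400, f=1/294.978698214): X=4203250.7086, Y=1082678.1932, Z=4662960.4937
→ Helmert 7p (PV): X=4202898.9524, Y=1082207.6329, Z=4662786.9142

X=4202898.952 m, Y=1082207.633 m, Z=4662786.914 m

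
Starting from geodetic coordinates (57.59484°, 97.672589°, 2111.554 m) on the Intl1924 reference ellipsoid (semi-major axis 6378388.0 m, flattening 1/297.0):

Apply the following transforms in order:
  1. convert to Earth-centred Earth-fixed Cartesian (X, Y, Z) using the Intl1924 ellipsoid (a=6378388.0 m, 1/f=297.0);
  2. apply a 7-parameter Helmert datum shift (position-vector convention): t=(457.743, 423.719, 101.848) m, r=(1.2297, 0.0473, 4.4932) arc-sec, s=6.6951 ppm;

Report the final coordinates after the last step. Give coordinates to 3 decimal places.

start: φ=57.594840°, λ=97.672589°, h=2111.554 m
→ ECEF (a=6378388.000, f=1/297.0): X=-457618.9390, Y=3396861.0974, Z=5363585.7290
→ Helmert 7p (PV): X=-457237.0264, Y=3397265.6135, Z=5363743.8431

X=-457237.026 m, Y=3397265.614 m, Z=5363743.843 m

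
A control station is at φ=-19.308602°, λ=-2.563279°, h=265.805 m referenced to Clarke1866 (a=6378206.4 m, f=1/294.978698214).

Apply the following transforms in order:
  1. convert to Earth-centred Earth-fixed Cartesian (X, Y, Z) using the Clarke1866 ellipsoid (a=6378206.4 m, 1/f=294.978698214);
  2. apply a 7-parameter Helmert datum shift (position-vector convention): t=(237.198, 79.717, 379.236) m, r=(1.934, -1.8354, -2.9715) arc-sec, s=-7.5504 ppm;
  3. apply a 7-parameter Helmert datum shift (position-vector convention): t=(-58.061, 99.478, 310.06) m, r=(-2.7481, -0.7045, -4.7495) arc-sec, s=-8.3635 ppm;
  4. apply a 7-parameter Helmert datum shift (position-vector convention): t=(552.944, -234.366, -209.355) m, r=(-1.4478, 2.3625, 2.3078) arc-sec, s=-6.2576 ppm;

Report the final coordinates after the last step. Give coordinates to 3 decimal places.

start: φ=-19.308602°, λ=-2.563279°, h=265.805 m
→ ECEF (a=6378206.400, f=1/294.978698214): X=6015894.8088, Y=-269316.7451, Z=-2095581.1147
→ Helmert 7p (PV): X=6016101.3515, Y=-269302.0117, Z=-2095135.0507
→ Helmert 7p (PV): X=6015993.9298, Y=-269366.7220, Z=-2094783.3323
→ Helmert 7p (PV): X=6016488.2490, Y=-269546.7962, Z=-2095046.5933

X=6016488.249 m, Y=-269546.796 m, Z=-2095046.593 m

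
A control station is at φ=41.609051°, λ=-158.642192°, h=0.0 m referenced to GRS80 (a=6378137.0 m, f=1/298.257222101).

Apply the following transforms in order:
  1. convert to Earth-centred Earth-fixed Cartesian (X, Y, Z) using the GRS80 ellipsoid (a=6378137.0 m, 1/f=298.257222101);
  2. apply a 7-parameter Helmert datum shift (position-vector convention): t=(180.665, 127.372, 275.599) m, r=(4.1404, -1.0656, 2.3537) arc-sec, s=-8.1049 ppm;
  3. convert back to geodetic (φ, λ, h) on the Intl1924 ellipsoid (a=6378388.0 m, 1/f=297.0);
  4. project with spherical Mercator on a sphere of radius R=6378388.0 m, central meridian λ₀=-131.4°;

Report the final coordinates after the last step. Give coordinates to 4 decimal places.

E=-3032609.4439 m, N=5103282.3433 m

start: φ=41.609051°, λ=-158.642192°, h=0.000 m
→ ECEF (a=6378137.000, f=1/298.257222101): X=-4447952.4682, Y=-1739356.1289, Z=4213235.7500
→ Helmert 7p (PV): X=-4447737.6714, Y=-1739349.9876, Z=4213419.3082
→ geod (Bowring, a=6378388.000): φ=41.61231271°, λ=-158.64132211°, h=-240.1297 m
→ merc (R=6378388.0, λ₀=-131.4°): E=-3032609.4439, N=5103282.3433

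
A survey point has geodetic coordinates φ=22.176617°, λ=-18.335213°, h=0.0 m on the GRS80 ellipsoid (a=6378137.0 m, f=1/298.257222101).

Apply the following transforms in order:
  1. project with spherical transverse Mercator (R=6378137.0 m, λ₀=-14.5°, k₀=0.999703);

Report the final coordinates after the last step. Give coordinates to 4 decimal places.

E=-395445.1160 m, N=2472957.2935 m

start: φ=22.176617°, λ=-18.335213°, h=0.000 m
→ tm (R=6378137.0, λ₀=-14.5°): E=-395445.1160, N=2472957.2935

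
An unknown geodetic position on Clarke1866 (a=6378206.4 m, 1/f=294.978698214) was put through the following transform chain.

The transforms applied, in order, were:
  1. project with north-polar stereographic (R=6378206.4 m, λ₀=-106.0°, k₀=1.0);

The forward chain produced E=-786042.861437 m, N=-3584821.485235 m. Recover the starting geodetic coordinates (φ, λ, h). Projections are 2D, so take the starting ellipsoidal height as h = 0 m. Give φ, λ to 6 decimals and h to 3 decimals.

start: E=-786042.8614, N=-3584821.4852 m
→ stereo⁻¹: φ=57.89921500°, λ=-118.36750300°

φ=57.899215°, λ=-118.367503°, h=0.000 m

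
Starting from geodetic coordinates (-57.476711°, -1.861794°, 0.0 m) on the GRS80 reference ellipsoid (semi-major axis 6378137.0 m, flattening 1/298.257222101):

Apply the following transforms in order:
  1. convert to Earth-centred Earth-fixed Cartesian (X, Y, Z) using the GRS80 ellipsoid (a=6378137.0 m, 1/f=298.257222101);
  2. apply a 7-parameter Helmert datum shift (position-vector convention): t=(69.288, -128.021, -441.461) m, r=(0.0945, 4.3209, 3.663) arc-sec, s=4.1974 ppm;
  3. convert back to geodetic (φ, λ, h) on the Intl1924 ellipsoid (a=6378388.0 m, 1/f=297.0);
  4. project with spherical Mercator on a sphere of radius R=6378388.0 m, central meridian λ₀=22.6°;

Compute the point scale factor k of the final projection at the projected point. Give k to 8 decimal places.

1.86015147

start: φ=-57.476711°, λ=-1.861794°, h=0.000 m
→ ECEF (a=6378137.000, f=1/298.257222101): X=3435531.6192, Y=-111674.9681, Z=-5354628.6158
→ Helmert 7p (PV): X=3435505.1398, Y=-111739.9937, Z=-5355164.5724
→ geod (Bowring, a=6378388.000): φ=-57.48022735°, λ=-1.86289166°, h=252.7176 m
→ into merc (λ₀=22.6°): φ=-57.48022735°, λ−λ₀=-24.46289166°
scale k = 1.86015147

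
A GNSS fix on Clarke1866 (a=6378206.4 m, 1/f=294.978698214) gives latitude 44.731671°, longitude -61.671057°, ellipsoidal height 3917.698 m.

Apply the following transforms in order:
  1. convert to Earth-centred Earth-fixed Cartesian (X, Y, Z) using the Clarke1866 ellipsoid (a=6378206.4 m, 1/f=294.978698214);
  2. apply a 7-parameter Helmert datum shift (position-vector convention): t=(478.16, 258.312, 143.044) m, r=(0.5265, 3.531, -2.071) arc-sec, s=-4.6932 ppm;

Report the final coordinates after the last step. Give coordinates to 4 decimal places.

X=2155616.1256 m, Y=-3997393.6745 m, Z=4468843.0176 m

start: φ=44.731671°, λ=-61.671057°, h=3917.698 m
→ ECEF (a=6378206.400, f=1/294.978698214): X=2155111.7186, Y=-3997637.7032, Z=4468768.0432
→ Helmert 7p (PV): X=2155616.1256, Y=-3997393.6745, Z=4468843.0176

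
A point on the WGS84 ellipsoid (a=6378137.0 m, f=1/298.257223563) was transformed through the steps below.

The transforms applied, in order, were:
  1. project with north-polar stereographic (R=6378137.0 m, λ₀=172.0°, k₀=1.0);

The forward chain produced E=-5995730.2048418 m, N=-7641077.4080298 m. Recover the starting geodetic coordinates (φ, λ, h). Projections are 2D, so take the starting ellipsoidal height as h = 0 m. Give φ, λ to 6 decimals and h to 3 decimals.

start: E=-5995730.2048, N=-7641077.4080 m
→ stereo⁻¹: φ=15.42879100°, λ=133.87975900°

φ=15.428791°, λ=133.879759°, h=0.000 m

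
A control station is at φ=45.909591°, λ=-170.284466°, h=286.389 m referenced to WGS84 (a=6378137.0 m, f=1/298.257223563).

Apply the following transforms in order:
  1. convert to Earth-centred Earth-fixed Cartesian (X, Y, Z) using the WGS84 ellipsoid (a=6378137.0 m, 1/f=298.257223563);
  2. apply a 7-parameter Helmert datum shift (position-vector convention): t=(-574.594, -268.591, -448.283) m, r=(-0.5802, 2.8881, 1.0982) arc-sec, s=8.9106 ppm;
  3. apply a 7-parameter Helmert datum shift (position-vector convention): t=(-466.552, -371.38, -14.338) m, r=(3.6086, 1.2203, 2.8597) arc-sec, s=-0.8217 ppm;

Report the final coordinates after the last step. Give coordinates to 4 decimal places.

X=-4382951.9634 m, Y=-751045.5168 m, Z=4558117.4321 m

start: φ=45.909591°, λ=-170.284466°, h=286.389 m
→ ECEF (a=6378137.000, f=1/298.257223563): X=-4381980.5669, Y=-750248.4646, Z=4558466.9156
→ Helmert 7p (PV): X=-4382526.3847, Y=-750534.2490, Z=4558122.7183
→ Helmert 7p (PV): X=-4382951.9634, Y=-751045.5168, Z=4558117.4321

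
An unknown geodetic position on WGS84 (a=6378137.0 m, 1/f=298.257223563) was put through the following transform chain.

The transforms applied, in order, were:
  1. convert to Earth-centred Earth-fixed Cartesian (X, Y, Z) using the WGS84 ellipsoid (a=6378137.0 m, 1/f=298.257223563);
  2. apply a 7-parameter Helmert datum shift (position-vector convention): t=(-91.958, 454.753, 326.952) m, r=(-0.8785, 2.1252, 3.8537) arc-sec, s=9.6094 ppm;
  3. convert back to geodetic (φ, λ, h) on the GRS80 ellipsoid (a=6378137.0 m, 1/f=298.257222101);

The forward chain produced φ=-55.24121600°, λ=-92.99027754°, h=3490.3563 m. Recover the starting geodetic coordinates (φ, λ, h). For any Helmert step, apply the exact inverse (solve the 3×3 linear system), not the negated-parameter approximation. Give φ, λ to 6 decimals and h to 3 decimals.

φ=-55.239851°, λ=-92.988707°, h=3954.054 m

start: φ=-55.241216°, λ=-92.990278°, h=3490.356 m
→ ECEF (a=6378137.000, f=1/298.257222101): X=-190227.9536, Y=-3641588.8107, Z=-5219607.2735
→ Helmert⁻¹: X=-190148.4307, Y=-3641982.7816, Z=-5219901.5362
→ geod (Bowring, a=6378137.000): φ=-55.23985100°, λ=-92.98870700°, h=3954.0540 m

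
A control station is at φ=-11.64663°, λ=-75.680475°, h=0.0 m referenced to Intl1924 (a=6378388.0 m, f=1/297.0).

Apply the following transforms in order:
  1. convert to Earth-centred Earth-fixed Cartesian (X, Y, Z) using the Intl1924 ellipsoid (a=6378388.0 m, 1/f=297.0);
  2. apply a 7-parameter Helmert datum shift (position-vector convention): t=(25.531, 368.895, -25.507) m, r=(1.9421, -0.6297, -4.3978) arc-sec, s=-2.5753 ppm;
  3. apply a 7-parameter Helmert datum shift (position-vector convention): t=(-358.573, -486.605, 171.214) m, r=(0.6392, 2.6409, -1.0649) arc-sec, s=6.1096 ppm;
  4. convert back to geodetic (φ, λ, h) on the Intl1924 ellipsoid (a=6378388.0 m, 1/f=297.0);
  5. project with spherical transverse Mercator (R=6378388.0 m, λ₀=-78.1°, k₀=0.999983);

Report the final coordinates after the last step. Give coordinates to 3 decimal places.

start: φ=-11.646630°, λ=-75.680475°, h=0.000 m
→ ECEF (a=6378388.000, f=1/297.0): X=1545293.4186, Y=-6053807.5728, Z=-1279156.4570
→ Helmert 7p (PV): X=1545189.8014, Y=-6053443.9908, Z=-1279230.9521
→ Helmert 7p (PV): X=1544793.0375, Y=-6053971.5932, Z=-1279106.0968
→ geod (Bowring, a=6378388.000): φ=-11.64611991°, λ=-75.68529311°, h=24.2970 m
→ tm (R=6378388.0, λ₀=-78.1°): E=263347.5922, N=-1297589.8256

E=263347.592 m, N=-1297589.826 m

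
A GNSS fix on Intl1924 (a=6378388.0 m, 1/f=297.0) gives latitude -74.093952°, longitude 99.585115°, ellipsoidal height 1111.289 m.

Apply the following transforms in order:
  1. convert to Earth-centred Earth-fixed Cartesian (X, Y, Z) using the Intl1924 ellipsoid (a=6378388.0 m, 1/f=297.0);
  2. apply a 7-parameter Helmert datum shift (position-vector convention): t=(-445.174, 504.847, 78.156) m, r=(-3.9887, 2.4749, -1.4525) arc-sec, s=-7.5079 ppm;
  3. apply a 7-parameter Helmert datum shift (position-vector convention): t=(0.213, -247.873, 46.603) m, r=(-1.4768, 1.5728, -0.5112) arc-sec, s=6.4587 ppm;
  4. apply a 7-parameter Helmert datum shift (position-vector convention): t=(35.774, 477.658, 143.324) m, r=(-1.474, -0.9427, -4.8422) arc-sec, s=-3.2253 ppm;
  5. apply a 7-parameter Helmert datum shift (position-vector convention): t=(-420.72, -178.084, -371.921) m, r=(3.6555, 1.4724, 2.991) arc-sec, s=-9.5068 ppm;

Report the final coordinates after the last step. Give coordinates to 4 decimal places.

X=-292964.3689 m, Y=1729786.3948 m, Z=-6113077.0111 m

start: φ=-74.093952°, λ=99.585115°, h=1111.289 m
→ ECEF (a=6378388.000, f=1/297.0): X=-292034.8122, Y=1729345.6041, Z=-6113036.3746
→ Helmert 7p (PV): X=-292538.9635, Y=1729721.3122, Z=-6112942.2599
→ Helmert 7p (PV): X=-292582.9654, Y=1729441.5687, Z=-6112945.2924
→ Helmert 7p (PV): X=-292477.7099, Y=1729876.8334, Z=-6112795.9483
→ Helmert 7p (PV): X=-292964.3689, Y=1729786.3948, Z=-6113077.0111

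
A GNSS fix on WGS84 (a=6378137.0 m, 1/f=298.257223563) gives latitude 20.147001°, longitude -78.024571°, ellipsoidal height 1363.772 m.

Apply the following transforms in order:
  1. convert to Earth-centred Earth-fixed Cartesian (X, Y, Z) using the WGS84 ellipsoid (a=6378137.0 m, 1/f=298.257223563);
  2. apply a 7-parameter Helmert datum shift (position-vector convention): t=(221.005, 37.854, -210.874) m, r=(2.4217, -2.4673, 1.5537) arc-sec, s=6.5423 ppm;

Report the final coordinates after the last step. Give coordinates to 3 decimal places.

start: φ=20.147001°, λ=-78.024571°, h=1363.772 m
→ ECEF (a=6378137.000, f=1/298.257223563): X=1243195.9663, Y=-5861135.4853, Z=2183451.7022
→ Helmert 7p (PV): X=1243443.1360, Y=-5861152.2476, Z=2183201.1695

X=1243443.136 m, Y=-5861152.248 m, Z=2183201.169 m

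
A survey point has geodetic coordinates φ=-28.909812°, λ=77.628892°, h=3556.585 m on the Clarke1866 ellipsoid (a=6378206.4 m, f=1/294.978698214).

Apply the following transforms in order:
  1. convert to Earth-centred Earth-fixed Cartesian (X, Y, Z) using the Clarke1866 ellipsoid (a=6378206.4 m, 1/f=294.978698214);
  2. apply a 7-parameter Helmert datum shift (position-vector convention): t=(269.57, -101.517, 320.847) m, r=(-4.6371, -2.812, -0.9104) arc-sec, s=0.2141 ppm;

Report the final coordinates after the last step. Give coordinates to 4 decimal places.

start: φ=-28.909812°, λ=77.628892°, h=3556.585 m
→ ECEF (a=6378206.400, f=1/294.978698214): X=1197810.1311, Y=5461081.9534, Z=-3066704.8553
→ Helmert 7p (PV): X=1198145.8697, Y=5460907.3753, Z=-3066491.1074

X=1198145.8697 m, Y=5460907.3753 m, Z=-3066491.1074 m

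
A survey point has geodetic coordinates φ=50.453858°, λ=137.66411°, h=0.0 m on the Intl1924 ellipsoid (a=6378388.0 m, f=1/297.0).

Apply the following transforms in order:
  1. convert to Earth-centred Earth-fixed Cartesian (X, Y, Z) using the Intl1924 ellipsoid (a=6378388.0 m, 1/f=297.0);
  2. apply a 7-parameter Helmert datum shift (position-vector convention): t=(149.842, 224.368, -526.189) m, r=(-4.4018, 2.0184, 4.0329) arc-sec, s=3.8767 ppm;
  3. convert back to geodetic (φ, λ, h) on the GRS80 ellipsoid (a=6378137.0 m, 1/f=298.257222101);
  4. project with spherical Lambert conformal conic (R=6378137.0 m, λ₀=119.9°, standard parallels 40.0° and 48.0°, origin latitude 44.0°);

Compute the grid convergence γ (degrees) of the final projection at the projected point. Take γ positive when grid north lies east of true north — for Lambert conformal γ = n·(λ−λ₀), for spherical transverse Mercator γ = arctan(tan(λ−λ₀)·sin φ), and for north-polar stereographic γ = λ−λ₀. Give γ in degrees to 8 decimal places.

start: φ=50.453858°, λ=137.664110°, h=0.000 m
→ ECEF (a=6378388.000, f=1/297.0): X=-3008033.1735, Y=2740545.8718, Z=4895180.6874
→ Helmert 7p (PV): X=-3007900.6743, Y=2740826.5168, Z=4894644.4258
→ geod (Bowring, a=6378137.000): φ=50.44935007°, λ=137.65993265°, h=-158.7663 m
→ into lcc (λ₀=119.9°): φ=50.44935007°, λ−λ₀=17.75993265°
convergence γ = 12.34713844°

12.34713844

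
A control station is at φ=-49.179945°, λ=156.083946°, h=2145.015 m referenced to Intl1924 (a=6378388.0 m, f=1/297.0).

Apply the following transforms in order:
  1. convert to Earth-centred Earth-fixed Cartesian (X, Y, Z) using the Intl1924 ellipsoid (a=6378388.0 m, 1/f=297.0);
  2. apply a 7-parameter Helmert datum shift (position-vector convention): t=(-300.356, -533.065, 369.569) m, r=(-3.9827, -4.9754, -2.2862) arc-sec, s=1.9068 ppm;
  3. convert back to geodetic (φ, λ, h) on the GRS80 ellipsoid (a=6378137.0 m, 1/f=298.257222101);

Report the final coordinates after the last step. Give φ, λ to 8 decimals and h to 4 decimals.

start: φ=-49.179945°, λ=156.083946°, h=2145.015 m
→ ECEF (a=6378388.000, f=1/297.0): X=-3820111.9822, Y=1694121.3457, Z=-4805378.5910
→ Helmert 7p (PV): X=-3820284.9323, Y=1693541.0669, Z=-4805143.0428
→ geod (Bowring, a=6378137.000): φ=-49.17827247°, λ=156.09218038°, h=2115.1127 m

φ=-49.17827247°, λ=156.09218038°, h=2115.1127 m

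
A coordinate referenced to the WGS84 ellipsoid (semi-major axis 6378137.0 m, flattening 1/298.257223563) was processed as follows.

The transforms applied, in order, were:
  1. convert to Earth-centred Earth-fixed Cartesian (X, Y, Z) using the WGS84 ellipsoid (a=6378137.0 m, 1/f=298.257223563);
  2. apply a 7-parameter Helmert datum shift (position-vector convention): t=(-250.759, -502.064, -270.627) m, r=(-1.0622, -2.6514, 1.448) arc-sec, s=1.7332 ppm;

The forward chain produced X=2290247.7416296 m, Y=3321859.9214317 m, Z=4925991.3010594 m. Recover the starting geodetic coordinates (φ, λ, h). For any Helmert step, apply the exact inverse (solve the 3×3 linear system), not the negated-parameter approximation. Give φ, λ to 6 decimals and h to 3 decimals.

start: X=2290247.7416, Y=3321859.9214, Z=4925991.3011 m
→ Helmert⁻¹: X=2290581.1774, Y=3322314.7784, Z=4926241.0548
→ geod (Bowring, a=6378137.000): φ=50.86527400°, λ=55.41554700°, h=2761.8750 m

φ=50.865274°, λ=55.415547°, h=2761.875 m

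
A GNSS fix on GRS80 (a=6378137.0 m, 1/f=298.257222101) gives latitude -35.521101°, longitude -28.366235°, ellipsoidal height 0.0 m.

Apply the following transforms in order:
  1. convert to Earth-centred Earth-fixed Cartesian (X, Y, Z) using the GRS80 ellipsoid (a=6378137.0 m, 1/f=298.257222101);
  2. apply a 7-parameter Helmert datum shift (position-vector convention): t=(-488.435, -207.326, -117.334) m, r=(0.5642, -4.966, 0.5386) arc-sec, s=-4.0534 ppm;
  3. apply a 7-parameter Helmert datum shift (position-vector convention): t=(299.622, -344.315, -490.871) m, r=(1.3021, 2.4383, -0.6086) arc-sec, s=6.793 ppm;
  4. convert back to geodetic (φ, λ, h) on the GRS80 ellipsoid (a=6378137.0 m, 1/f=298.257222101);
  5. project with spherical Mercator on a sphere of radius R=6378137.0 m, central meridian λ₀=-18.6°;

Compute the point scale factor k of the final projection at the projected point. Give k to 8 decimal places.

1.22870465

start: φ=-35.521101°, λ=-28.366235°, h=0.000 m
→ ECEF (a=6378137.000, f=1/298.257222101): X=4573034.6829, Y=-2469148.9246, Z=-3685073.6987
→ Helmert 7p (PV): X=4572622.8799, Y=-2469324.2213, Z=-3685072.7502
→ Helmert 7p (PV): X=4572902.7154, Y=-2469675.5392, Z=-3685658.2966
→ geod (Bowring, a=6378137.000): φ=-35.52468696°, λ=-28.37203473°, h=448.8115 m
→ into merc (λ₀=-18.6°): φ=-35.52468696°, λ−λ₀=-9.77203473°
scale k = 1.22870465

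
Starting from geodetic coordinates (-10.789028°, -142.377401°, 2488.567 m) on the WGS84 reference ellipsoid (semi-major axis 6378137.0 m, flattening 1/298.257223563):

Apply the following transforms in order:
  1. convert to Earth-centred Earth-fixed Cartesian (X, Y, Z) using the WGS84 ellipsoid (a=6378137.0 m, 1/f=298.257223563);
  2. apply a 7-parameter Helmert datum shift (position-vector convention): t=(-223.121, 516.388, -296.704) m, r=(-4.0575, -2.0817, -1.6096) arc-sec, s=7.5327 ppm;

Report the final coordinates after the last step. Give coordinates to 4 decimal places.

start: φ=-10.789028°, λ=-142.377401°, h=2488.567 m
→ ECEF (a=6378137.000, f=1/298.257223563): X=-4965014.9030, Y=-3826696.9037, Z=-1186556.1638
→ Helmert 7p (PV): X=-4965293.3108, Y=-3826193.9373, Z=-1186836.6381

X=-4965293.3108 m, Y=-3826193.9373 m, Z=-1186836.6381 m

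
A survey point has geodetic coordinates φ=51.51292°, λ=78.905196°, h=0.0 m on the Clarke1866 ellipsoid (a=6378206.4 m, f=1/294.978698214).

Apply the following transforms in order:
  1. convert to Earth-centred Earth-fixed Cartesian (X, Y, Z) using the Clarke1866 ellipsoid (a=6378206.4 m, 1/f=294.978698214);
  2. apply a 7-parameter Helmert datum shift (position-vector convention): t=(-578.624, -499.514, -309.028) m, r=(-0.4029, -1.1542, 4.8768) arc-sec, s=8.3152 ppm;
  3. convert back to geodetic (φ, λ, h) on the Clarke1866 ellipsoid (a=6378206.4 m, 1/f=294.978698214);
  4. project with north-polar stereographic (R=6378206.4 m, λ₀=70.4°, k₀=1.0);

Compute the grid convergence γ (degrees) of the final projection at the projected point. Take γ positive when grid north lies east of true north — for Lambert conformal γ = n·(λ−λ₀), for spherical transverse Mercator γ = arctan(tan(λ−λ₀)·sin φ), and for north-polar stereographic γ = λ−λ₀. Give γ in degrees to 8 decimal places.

8.51376620

start: φ=51.512920°, λ=78.905196°, h=0.000 m
→ ECEF (a=6378206.400, f=1/294.978698214): X=765432.4914, Y=3903315.6848, Z=4969053.1750
→ Helmert 7p (PV): X=764740.1380, Y=3902876.4314, Z=4968782.1244
→ geod (Bowring, a=6378206.400): φ=51.51537365°, λ=78.91376620°, h=-563.3010 m
→ into stereo (λ₀=70.4°): φ=51.51537365°, λ−λ₀=8.51376620°
convergence γ = 8.51376620°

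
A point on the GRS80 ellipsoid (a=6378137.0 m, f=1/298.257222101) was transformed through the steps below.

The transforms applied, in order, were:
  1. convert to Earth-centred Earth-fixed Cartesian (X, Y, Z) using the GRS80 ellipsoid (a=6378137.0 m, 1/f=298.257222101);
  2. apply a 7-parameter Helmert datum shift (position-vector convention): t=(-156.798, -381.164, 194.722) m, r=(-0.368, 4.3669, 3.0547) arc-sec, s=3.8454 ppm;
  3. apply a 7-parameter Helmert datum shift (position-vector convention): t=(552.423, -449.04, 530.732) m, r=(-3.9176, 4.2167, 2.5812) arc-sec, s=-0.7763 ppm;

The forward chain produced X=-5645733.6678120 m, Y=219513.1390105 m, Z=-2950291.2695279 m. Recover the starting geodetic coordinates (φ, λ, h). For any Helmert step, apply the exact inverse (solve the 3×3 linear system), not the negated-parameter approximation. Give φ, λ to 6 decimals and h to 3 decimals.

φ=-27.737001°, λ=177.762899°, h=1068.857 m

start: X=-5645733.6678, Y=219513.1390, Z=-2950291.2695 m
→ Helmert⁻¹: X=-5646227.3934, Y=220089.0540, Z=-2950935.5387
→ Helmert⁻¹: X=-5645983.1361, Y=220558.2503, Z=-2951238.0519
→ geod (Bowring, a=6378137.000): φ=-27.73700100°, λ=177.76289900°, h=1068.8570 m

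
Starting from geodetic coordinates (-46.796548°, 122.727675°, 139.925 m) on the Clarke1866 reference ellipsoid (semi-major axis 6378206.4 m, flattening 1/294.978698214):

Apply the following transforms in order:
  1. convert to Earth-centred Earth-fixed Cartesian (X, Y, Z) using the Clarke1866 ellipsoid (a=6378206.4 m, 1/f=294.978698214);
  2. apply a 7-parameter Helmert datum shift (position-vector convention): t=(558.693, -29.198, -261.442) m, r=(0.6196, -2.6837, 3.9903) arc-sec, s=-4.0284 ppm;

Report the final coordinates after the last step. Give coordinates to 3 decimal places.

start: φ=-46.796548°, λ=122.727675°, h=139.925 m
→ ECEF (a=6378206.400, f=1/294.978698214): X=-2365022.1757, Y=3679989.5300, Z=-4626208.3329
→ Helmert 7p (PV): X=-2364464.9554, Y=3679913.6517, Z=-4626470.8554

X=-2364464.955 m, Y=3679913.652 m, Z=-4626470.855 m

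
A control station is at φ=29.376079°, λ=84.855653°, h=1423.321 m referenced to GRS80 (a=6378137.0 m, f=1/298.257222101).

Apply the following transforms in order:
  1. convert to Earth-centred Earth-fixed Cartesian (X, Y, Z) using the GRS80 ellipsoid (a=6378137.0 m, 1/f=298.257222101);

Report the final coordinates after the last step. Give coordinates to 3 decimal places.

X=498874.806 m, Y=5541339.122 m, Z=3110990.610 m

start: φ=29.376079°, λ=84.855653°, h=1423.321 m
→ ECEF (a=6378137.000, f=1/298.257222101): X=498874.8063, Y=5541339.1221, Z=3110990.6101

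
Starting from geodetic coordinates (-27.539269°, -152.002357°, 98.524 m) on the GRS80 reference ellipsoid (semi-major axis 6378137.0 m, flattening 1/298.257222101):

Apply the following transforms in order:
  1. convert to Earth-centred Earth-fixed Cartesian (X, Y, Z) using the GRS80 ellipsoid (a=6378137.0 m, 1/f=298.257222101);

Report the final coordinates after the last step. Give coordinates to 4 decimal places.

X=-4997235.2685 m, Y=-2656813.4383 m, Z=-2931374.9514 m

start: φ=-27.539269°, λ=-152.002357°, h=98.524 m
→ ECEF (a=6378137.000, f=1/298.257222101): X=-4997235.2685, Y=-2656813.4383, Z=-2931374.9514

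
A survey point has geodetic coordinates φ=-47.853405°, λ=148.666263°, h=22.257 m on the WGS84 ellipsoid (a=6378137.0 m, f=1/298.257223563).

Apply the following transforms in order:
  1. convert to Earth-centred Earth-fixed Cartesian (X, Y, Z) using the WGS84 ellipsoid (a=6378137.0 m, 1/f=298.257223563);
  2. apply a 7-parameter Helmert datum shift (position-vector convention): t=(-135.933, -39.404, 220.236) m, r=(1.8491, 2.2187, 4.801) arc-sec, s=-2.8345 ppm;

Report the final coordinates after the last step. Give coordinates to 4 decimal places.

X=-3662691.5467 m, Y=2229678.7290 m, Z=-4705677.7361 m

start: φ=-47.853405°, λ=148.666263°, h=22.257 m
→ ECEF (a=6378137.000, f=1/298.257223563): X=-3662463.4753, Y=2229767.5127, Z=-4705970.6956
→ Helmert 7p (PV): X=-3662691.5467, Y=2229678.7290, Z=-4705677.7361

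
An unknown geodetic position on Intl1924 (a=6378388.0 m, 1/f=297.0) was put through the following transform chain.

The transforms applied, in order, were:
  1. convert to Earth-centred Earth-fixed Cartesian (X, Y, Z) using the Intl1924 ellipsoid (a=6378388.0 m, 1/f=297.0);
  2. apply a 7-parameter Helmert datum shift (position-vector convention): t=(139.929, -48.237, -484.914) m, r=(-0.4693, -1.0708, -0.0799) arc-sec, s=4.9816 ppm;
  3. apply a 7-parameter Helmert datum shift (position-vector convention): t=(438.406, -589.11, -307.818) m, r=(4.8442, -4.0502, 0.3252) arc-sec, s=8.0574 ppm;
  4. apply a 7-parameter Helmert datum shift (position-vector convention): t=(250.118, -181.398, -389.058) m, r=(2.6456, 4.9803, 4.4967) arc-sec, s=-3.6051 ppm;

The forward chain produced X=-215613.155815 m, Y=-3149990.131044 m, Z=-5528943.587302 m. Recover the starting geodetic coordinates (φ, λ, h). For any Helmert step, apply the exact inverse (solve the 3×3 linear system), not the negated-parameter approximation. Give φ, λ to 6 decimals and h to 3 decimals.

start: X=-215613.1558, Y=-3149990.1310, Z=-5528943.5873 m
→ Helmert⁻¹: X=-215799.2339, Y=-3149886.2942, Z=-5528539.2697
→ Helmert⁻¹: X=-216349.4125, Y=-3149401.2977, Z=-5528108.6959
→ Helmert⁻¹: X=-216515.7391, Y=-3149324.8793, Z=-5527602.2871
→ geod (Bowring, a=6378388.000): φ=-60.43580300°, λ=-93.93289000°, h=3320.4240 m

φ=-60.435803°, λ=-93.932890°, h=3320.424 m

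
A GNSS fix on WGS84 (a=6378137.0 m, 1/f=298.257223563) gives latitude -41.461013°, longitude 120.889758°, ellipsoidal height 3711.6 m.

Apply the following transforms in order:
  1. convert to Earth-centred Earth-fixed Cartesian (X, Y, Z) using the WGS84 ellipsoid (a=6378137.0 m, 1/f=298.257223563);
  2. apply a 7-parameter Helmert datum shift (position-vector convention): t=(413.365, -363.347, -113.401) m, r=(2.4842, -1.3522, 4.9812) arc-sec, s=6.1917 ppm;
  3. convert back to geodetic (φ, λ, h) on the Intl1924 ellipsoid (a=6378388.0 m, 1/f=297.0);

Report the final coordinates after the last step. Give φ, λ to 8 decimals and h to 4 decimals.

start: φ=-41.461013°, λ=120.889758°, h=3711.600 m
→ ECEF (a=6378137.000, f=1/298.257223563): X=-2458936.6707, Y=4110250.9910, Z=-4203385.7767
→ Helmert 7p (PV): X=-2458610.2359, Y=4109904.3357, Z=-4203491.8208
→ geod (Bowring, a=6378388.000): φ=-41.46531486°, λ=120.88853575°, h=3222.2829 m

φ=-41.46531486°, λ=120.88853575°, h=3222.2829 m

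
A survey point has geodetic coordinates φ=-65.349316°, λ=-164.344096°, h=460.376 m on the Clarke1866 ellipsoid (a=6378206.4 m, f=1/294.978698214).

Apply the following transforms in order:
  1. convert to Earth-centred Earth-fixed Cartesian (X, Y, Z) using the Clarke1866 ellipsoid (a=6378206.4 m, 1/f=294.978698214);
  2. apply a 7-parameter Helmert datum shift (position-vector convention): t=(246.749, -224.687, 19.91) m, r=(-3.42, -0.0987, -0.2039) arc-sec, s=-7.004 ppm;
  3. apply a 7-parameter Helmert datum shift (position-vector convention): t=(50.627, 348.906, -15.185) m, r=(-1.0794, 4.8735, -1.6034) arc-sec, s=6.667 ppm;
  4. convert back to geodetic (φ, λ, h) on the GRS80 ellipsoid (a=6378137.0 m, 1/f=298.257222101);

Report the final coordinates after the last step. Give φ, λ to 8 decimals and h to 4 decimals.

start: φ=-65.349316°, λ=-164.344096°, h=460.376 m
→ ECEF (a=6378206.400, f=1/294.978698214): X=-2568933.8172, Y=-719961.8759, Z=-5774289.4674
→ Helmert 7p (PV): X=-2568667.0240, Y=-720274.7215, Z=-5774218.4062
→ Helmert 7p (PV): X=-2568775.5521, Y=-719940.8670, Z=-5774207.6273
→ geod (Bowring, a=6378137.000): φ=-65.34867701°, λ=-164.34361320°, h=193.0581 m

φ=-65.34867701°, λ=-164.34361320°, h=193.0581 m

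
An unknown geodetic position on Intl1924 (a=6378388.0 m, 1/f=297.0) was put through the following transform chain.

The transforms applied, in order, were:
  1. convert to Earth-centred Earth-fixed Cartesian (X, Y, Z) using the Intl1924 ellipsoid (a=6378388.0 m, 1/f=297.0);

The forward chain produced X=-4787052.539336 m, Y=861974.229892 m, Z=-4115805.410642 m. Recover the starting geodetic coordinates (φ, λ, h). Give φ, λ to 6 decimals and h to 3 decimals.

φ=-40.427522°, λ=169.792493°, h=2312.258 m

start: X=-4787052.5393, Y=861974.2299, Z=-4115805.4106 m
→ geod (Bowring, a=6378388.000): φ=-40.42752200°, λ=169.79249300°, h=2312.2580 m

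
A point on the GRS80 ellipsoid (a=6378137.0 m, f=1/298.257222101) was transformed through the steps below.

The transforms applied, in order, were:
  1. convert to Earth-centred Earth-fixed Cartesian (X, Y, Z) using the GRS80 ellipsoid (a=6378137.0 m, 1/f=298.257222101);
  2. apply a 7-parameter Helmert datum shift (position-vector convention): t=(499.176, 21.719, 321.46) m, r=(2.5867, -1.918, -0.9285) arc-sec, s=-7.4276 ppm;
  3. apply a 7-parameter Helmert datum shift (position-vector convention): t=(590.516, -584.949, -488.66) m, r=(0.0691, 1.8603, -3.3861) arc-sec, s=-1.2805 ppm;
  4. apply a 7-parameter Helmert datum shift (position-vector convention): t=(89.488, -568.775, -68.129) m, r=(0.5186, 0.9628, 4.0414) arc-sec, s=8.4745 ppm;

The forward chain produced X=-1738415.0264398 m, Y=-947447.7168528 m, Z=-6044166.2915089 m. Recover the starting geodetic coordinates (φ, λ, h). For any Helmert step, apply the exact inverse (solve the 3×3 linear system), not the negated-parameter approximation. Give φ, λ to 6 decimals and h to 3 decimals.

start: X=-1738415.0264, Y=-947447.7169, Z=-6044166.2915 m
→ Helmert⁻¹: X=-1738480.1212, Y=-946852.0513, Z=-6044052.6765
→ Helmert⁻¹: X=-1739002.8223, Y=-946298.8866, Z=-6043587.1223
→ Helmert⁻¹: X=-1739566.8593, Y=-946411.2601, Z=-6043925.4300
→ geod (Bowring, a=6378137.000): φ=-71.97166300°, λ=-151.45160100°, h=1279.8540 m

φ=-71.971663°, λ=-151.451601°, h=1279.854 m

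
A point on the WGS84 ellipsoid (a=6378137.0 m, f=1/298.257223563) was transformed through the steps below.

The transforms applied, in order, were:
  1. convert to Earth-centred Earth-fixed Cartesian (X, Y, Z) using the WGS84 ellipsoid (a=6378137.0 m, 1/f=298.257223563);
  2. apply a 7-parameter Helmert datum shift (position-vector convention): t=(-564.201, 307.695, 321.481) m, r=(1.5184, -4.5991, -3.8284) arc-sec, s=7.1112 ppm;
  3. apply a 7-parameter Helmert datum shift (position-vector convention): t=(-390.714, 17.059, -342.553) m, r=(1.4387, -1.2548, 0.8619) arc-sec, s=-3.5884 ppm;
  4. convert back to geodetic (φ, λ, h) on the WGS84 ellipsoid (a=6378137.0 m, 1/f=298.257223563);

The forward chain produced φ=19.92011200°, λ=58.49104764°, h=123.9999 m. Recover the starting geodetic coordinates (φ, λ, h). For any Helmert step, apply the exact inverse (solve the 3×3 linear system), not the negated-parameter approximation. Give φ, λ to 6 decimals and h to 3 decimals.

start: φ=19.920112°, λ=58.491048°, h=124.000 m
→ ECEF (a=6378137.000, f=1/298.257223563): X=3135253.4064, Y=5114474.6257, Z=2159426.3777
→ Helmert⁻¹: X=3135689.8823, Y=5114477.8808, Z=2159721.9315
→ Helmert⁻¹: X=3136185.0037, Y=5114207.9230, Z=2159277.5191
→ geod (Bowring, a=6378137.000): φ=19.91804900°, λ=58.48213100°, h=317.3310 m

φ=19.918049°, λ=58.482131°, h=317.331 m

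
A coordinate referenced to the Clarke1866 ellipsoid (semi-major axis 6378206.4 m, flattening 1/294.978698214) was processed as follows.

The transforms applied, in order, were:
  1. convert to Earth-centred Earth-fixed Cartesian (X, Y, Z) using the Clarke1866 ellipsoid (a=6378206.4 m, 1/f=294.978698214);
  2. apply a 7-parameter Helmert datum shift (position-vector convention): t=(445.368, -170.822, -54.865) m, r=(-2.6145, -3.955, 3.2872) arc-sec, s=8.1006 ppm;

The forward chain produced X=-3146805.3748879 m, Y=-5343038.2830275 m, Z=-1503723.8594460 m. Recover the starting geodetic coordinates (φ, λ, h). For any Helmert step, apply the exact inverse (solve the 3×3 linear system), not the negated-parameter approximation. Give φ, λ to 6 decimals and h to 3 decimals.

φ=-13.720029°, λ=-120.501720°, h=3578.645 m

start: X=-3146805.3749, Y=-5343038.2830, Z=-1503723.8594 m
→ Helmert⁻¹: X=-3147339.2267, Y=-5342754.9628, Z=-1503664.1875
→ geod (Bowring, a=6378206.400): φ=-13.72002900°, λ=-120.50172000°, h=3578.6450 m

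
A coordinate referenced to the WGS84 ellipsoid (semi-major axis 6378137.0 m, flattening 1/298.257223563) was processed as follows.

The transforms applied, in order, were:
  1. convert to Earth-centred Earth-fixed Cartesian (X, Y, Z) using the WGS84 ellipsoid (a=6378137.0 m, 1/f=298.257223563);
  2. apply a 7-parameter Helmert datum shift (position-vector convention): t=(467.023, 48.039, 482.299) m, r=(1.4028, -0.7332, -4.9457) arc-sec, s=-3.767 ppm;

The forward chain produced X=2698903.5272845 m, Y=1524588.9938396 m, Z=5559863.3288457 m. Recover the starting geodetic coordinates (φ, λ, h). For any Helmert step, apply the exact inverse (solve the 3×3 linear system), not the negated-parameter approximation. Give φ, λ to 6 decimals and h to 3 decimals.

start: X=2698903.5273, Y=1524588.9938, Z=5559863.3288 m
→ Helmert⁻¹: X=2698429.8738, Y=1524649.2084, Z=5559382.0110
→ geod (Bowring, a=6378137.000): φ=61.02354900°, λ=29.46703300°, h=3163.7530 m

φ=61.023549°, λ=29.467033°, h=3163.753 m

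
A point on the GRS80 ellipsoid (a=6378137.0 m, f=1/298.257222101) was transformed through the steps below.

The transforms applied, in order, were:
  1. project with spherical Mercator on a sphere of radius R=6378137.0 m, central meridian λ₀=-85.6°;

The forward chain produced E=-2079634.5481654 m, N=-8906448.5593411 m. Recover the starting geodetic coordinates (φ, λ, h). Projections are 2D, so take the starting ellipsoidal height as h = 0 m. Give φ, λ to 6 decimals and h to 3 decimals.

start: E=-2079634.5482, N=-8906448.5593 m
→ merc⁻¹: φ=-62.19885200°, λ=-104.28167500°

φ=-62.198852°, λ=-104.281675°, h=0.000 m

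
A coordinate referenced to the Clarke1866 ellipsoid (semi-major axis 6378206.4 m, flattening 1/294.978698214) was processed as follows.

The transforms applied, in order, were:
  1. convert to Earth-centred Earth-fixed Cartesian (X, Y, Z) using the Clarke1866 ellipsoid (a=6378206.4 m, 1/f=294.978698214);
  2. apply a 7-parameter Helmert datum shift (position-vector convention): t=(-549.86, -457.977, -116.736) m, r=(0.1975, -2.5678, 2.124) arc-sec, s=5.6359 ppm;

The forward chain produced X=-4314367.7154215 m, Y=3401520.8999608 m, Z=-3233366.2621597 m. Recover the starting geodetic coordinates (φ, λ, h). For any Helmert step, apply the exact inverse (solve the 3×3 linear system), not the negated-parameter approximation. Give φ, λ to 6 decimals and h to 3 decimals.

φ=-30.647488°, λ=141.739547°, h=2008.700 m

start: X=-4314367.7154, Y=3401520.9000, Z=-3233366.2622 m
→ Helmert⁻¹: X=-4313798.7614, Y=3402001.0292, Z=-3233180.8588
→ geod (Bowring, a=6378206.400): φ=-30.64748800°, λ=141.73954700°, h=2008.7000 m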